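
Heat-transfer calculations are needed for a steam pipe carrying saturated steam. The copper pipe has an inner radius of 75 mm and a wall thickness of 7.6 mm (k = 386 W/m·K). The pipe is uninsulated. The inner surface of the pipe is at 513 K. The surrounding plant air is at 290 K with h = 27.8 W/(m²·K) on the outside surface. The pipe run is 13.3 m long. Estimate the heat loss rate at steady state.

Q ≈ 42800 W

Cylindrical conduction, so R = ln(r₂/r₁)/(2πkL) per layer, in series:
R_copper pipe wall = ln(82.6/75)/(2π×386×13.3) = 2.992×10^-6 K/W
R_outer film = 1/(h_o·2πr_oL) = 1/(27.8×2π×0.0826×13.3) = 0.005211 K/W
R_total = 0.005214 K/W
Q = ΔT/R_total = 223/0.005214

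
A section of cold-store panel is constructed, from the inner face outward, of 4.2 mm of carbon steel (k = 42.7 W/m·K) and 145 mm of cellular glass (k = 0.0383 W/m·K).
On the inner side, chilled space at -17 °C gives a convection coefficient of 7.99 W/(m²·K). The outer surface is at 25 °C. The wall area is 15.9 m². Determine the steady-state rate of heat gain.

Q ≈ 171 W

Series thermal resistances:
R_inner film = 1/(h_i·A) = 1/(7.99×15.9) = 0.007871 K/W
R_carbon steel = L/(kA) = 0.0042/(42.7×15.9) = 6.186×10^-6 K/W
R_cellular glass = L/(kA) = 0.145/(0.0383×15.9) = 0.2381 K/W
R_total = 0.246 K/W
Q = ΔT / R_total = 42 / 0.246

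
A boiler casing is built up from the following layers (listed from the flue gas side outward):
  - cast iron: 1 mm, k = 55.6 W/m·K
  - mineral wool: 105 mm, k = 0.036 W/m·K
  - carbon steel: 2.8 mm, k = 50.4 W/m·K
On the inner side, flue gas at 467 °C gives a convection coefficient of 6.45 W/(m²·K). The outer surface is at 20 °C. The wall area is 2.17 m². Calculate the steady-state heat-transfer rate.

Model the wall as resistances in series:
R_inner film = 1/(h_i·A) = 1/(6.45×2.17) = 0.07145 K/W
R_cast iron = L/(kA) = 0.001/(55.6×2.17) = 8.288×10^-6 K/W
R_mineral wool = L/(kA) = 0.105/(0.036×2.17) = 1.344 K/W
R_carbon steel = L/(kA) = 0.0028/(50.4×2.17) = 2.56×10^-5 K/W
R_total = 1.416 K/W
Q = ΔT / R_total = 447 / 1.416

Q ≈ 316 W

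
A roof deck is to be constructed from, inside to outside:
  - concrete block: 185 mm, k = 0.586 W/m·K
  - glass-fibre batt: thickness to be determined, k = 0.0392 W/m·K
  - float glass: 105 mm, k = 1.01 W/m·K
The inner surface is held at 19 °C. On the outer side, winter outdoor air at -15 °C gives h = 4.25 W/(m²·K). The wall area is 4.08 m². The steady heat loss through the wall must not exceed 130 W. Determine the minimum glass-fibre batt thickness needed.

Treating each layer as a thermal resistance in series:
R_concrete block = L/(kA) = 0.185/(0.586×4.08) = 0.07738 K/W
R_float glass = L/(kA) = 0.105/(1.01×4.08) = 0.02548 K/W
R_outer film = 1/(h_o·A) = 1/(4.25×4.08) = 0.05767 K/W
Sum of the known resistances R_other = 0.1605 K/W
Required total resistance R_tot = ΔT/Q_allow = 34/130 = 0.2615 K/W
R_glass-fibre batt = R_tot − R_other = 0.101 K/W
L = R·k·A = 0.101×0.0392×4.08

L ≈ 16.2 mm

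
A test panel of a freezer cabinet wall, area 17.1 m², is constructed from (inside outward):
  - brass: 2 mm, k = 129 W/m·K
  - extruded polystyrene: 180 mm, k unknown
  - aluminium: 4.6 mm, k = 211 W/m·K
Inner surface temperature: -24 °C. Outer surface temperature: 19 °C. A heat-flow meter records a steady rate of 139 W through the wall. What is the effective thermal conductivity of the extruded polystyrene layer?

k ≈ 0.034 W/(m·K)

Model the wall as resistances in series:
R_brass = L/(kA) = 0.002/(129×17.1) = 9.067×10^-7 K/W
R_aluminium = L/(kA) = 0.0046/(211×17.1) = 1.275×10^-6 K/W
Sum of known resistances R_other = 2.182×10^-6 K/W
Total R = ΔT/Q = 43/139 = 0.3094 K/W
R_extruded polystyrene = R_total − R_other = 0.3094 K/W
k = L/(R·A) = 0.18/(0.3094×17.1)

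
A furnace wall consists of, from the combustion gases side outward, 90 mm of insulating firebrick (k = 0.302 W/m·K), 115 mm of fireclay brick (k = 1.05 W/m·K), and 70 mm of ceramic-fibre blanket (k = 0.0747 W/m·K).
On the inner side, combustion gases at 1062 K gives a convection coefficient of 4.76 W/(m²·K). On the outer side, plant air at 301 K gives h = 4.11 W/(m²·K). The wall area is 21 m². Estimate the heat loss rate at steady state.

Treating each layer as a thermal resistance in series:
R_inner film = 1/(h_i·A) = 1/(4.76×21) = 0.01 K/W
R_insulating firebrick = L/(kA) = 0.09/(0.302×21) = 0.01419 K/W
R_fireclay brick = L/(kA) = 0.115/(1.05×21) = 0.005215 K/W
R_ceramic-fibre blanket = L/(kA) = 0.07/(0.0747×21) = 0.04462 K/W
R_outer film = 1/(h_o·A) = 1/(4.11×21) = 0.01159 K/W
R_total = 0.08562 K/W
Q = ΔT / R_total = 761 / 0.08562

Q ≈ 8890 W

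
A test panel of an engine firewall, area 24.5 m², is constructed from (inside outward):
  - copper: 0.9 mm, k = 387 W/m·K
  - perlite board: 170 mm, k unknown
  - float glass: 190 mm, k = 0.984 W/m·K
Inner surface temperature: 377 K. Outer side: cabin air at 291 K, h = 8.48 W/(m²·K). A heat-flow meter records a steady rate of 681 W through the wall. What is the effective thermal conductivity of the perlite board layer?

Treating each layer as a thermal resistance in series:
R_copper = L/(kA) = 0.0009/(387×24.5) = 9.492×10^-8 K/W
R_float glass = L/(kA) = 0.19/(0.984×24.5) = 0.007881 K/W
R_outer film = 1/(h_o·A) = 1/(8.48×24.5) = 0.004813 K/W
Sum of known resistances R_other = 0.01269 K/W
Total R = ΔT/Q = 86/681 = 0.1263 K/W
R_perlite board = R_total − R_other = 0.1136 K/W
k = L/(R·A) = 0.17/(0.1136×24.5)

k ≈ 0.0611 W/(m·K)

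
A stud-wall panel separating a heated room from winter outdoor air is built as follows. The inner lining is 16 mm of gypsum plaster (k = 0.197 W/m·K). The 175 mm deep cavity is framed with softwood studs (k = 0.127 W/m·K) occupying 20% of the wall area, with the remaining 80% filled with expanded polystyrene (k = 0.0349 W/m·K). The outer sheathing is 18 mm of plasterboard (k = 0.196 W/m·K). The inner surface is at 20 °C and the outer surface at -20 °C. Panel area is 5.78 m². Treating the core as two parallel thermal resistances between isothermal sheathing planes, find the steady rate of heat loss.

Q ≈ 66.9 W

Sheathing layers in series; stud and cavity paths in parallel between them.
R_inner = 0.016/(0.197×5.78) = 0.01405 K/W
R_stud  = 0.175/(0.127×0.2×5.78) = 1.192 K/W
R_cav   = 0.175/(0.0349×0.8×5.78) = 1.084 K/W
1/R_core = 1/R_stud + 1/R_cav → R_core = 0.5678 K/W
R_outer = 0.018/(0.196×5.78) = 0.01589 K/W
R_total = 0.5978 K/W
Q = ΔT/R_total = 40/0.5978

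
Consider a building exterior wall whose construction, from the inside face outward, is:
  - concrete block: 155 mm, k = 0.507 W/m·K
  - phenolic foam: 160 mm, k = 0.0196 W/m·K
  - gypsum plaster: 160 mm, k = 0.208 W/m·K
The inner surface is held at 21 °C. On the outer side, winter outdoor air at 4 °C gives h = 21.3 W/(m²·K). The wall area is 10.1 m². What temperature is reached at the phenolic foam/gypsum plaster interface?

T ≈ 5.49 °C

Model the wall as resistances in series:
R_concrete block = L/(kA) = 0.155/(0.507×10.1) = 0.03027 K/W
R_phenolic foam = L/(kA) = 0.16/(0.0196×10.1) = 0.8082 K/W
R_gypsum plaster = L/(kA) = 0.16/(0.208×10.1) = 0.07616 K/W
R_outer film = 1/(h_o·A) = 1/(21.3×10.1) = 0.004648 K/W
R_total = 0.9193 K/W;  Q = ΔT/R_total = 17/0.9193 = 18.49 W
T_interface = T_inner − Q·ΣR(inner→interface) = 21 − 18.5×0.8385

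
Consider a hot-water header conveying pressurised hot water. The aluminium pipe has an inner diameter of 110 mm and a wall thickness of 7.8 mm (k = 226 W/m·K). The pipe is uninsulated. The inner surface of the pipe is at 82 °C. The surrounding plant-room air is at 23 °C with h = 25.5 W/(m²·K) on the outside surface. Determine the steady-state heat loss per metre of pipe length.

Cylindrical conduction, so R = ln(r₂/r₁)/(2πkL) per layer, in series:
R_aluminium pipe wall = ln(62.8/55)/(2π×226×1) = 9.34×10^-5 K/W
R_outer film = 1/(h_o·2πr_oL) = 1/(25.5×2π×0.0628×1) = 0.09938 K/W
R_total = 0.09948 K/W
Q = ΔT/R_total = 59/0.09948

q′ ≈ 593 W/m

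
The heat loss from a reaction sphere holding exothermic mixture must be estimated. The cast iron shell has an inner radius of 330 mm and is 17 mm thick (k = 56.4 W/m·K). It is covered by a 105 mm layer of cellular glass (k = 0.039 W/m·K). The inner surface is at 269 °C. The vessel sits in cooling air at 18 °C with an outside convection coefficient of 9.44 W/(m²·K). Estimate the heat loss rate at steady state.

Spherical conduction: R = (1/r_in − 1/r_out)/(4πk) per layer; series-sum.
R_cast iron shell = (1/0.33 − 1/0.347)/(4π×56.4) = 2.095×10^-4 K/W
R_cellular glass = (1/0.347 − 1/0.452)/(4π×0.039) = 1.366 K/W
R_outer film = 1/(h·4πr_o²) = 1/(9.44×4π×0.452²) = 0.04126 K/W
R_total = 1.407 K/W
Q = ΔT/R_total = 251/1.407

Q ≈ 178 W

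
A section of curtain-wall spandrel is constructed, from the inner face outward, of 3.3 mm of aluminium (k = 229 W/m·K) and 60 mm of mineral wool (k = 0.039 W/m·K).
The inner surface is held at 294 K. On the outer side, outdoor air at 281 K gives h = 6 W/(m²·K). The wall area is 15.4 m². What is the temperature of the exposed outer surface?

Thermal resistances in series:
R_aluminium = L/(kA) = 0.0033/(229×15.4) = 9.357×10^-7 K/W
R_mineral wool = L/(kA) = 0.06/(0.039×15.4) = 0.0999 K/W
R_outer film = 1/(h_o·A) = 1/(6×15.4) = 0.01082 K/W
R_total = 0.1107 K/W;  Q = ΔT/R_total = 13/0.1107 = 117.4 W
T_interface = T_inner − Q·ΣR(inner→interface) = 294 − 117×0.0999

T ≈ 282 K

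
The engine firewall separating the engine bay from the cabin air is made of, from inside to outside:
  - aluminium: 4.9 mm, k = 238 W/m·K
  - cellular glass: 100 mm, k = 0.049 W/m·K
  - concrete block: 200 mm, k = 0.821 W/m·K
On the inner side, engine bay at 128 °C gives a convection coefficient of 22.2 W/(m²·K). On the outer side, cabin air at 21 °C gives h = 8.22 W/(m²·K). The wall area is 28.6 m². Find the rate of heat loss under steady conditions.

Q ≈ 1250 W

Model the wall as resistances in series:
R_inner film = 1/(h_i·A) = 1/(22.2×28.6) = 0.001575 K/W
R_aluminium = L/(kA) = 0.0049/(238×28.6) = 7.199×10^-7 K/W
R_cellular glass = L/(kA) = 0.1/(0.049×28.6) = 0.07136 K/W
R_concrete block = L/(kA) = 0.2/(0.821×28.6) = 0.008518 K/W
R_outer film = 1/(h_o·A) = 1/(8.22×28.6) = 0.004254 K/W
R_total = 0.0857 K/W
Q = ΔT / R_total = 107 / 0.0857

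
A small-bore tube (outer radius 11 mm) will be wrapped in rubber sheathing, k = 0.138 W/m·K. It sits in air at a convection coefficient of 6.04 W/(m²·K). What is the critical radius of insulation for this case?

For a cylinder r_cr = k/h = 0.138/6.04
r_cr = 22.8 mm; since the bare radius (11 mm) is below r_cr, adding a thin layer of insulation will *increase* heat loss.

r_cr ≈ 22.8 mm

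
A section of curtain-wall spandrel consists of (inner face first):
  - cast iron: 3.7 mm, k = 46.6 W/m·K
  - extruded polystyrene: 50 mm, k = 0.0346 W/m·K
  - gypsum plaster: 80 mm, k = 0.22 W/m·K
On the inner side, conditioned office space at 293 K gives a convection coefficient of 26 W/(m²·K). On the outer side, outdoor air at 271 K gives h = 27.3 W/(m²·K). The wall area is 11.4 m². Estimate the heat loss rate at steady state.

Thermal resistances in series:
R_inner film = 1/(h_i·A) = 1/(26×11.4) = 0.003374 K/W
R_cast iron = L/(kA) = 0.0037/(46.6×11.4) = 6.965×10^-6 K/W
R_extruded polystyrene = L/(kA) = 0.05/(0.0346×11.4) = 0.1268 K/W
R_gypsum plaster = L/(kA) = 0.08/(0.22×11.4) = 0.0319 K/W
R_outer film = 1/(h_o·A) = 1/(27.3×11.4) = 0.003213 K/W
R_total = 0.1653 K/W
Q = ΔT / R_total = 22 / 0.1653

Q ≈ 133 W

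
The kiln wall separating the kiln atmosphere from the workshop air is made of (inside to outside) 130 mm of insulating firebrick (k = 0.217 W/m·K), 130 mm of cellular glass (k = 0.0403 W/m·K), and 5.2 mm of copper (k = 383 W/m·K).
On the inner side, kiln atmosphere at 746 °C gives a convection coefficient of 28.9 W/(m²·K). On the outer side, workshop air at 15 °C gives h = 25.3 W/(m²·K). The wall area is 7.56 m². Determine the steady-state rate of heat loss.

Q ≈ 1420 W

Treating each layer as a thermal resistance in series:
R_inner film = 1/(h_i·A) = 1/(28.9×7.56) = 0.004577 K/W
R_insulating firebrick = L/(kA) = 0.13/(0.217×7.56) = 0.07924 K/W
R_cellular glass = L/(kA) = 0.13/(0.0403×7.56) = 0.4267 K/W
R_copper = L/(kA) = 0.0052/(383×7.56) = 1.796×10^-6 K/W
R_outer film = 1/(h_o·A) = 1/(25.3×7.56) = 0.005228 K/W
R_total = 0.5157 K/W
Q = ΔT / R_total = 731 / 0.5157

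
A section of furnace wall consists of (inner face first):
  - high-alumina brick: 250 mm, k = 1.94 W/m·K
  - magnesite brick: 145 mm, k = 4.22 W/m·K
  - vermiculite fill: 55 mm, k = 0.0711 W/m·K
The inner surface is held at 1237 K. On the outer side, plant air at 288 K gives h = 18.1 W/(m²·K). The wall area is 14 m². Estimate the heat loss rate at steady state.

Q ≈ 13400 W

Model the wall as resistances in series:
R_high-alumina brick = L/(kA) = 0.25/(1.94×14) = 0.009205 K/W
R_magnesite brick = L/(kA) = 0.145/(4.22×14) = 0.002454 K/W
R_vermiculite fill = L/(kA) = 0.055/(0.0711×14) = 0.05525 K/W
R_outer film = 1/(h_o·A) = 1/(18.1×14) = 0.003946 K/W
R_total = 0.07086 K/W
Q = ΔT / R_total = 949 / 0.07086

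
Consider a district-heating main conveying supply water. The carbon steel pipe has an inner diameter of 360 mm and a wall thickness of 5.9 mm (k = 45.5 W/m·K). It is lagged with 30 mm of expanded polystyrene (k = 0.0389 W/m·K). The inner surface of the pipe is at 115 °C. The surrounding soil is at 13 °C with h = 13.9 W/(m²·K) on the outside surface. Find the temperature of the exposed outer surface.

T ≈ 21.1 °C

Radial resistances (cylindrical: R_cond = ln(r_o/r_i)/(2πkL), R_conv = 1/(h·2πrL)):
R_carbon steel pipe wall = ln(185.9/180)/(2π×45.5×1) = 1.128×10^-4 K/W
R_expanded polystyrene = ln(215.9/185.9)/(2π×0.0389×1) = 0.6121 K/W
R_outer film = 1/(h_o·2πr_oL) = 1/(13.9×2π×0.2159×1) = 0.05303 K/W
R_total = 0.6652 K/W
Q = ΔT/R_total = 102/0.6652
Q = 153 W/m
T_interface = T_inner − Q·ΣR(inner→interface) = 115 − 153×0.6122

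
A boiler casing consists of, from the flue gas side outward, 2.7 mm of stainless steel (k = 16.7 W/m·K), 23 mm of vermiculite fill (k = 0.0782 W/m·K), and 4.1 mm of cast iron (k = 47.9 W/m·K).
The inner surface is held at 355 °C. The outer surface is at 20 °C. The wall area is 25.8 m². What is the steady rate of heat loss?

Q ≈ 29400 W

Thermal resistances in series:
R_stainless steel = L/(kA) = 0.0027/(16.7×25.8) = 6.267×10^-6 K/W
R_vermiculite fill = L/(kA) = 0.023/(0.0782×25.8) = 0.0114 K/W
R_cast iron = L/(kA) = 0.0041/(47.9×25.8) = 3.318×10^-6 K/W
R_total = 0.01141 K/W
Q = ΔT / R_total = 335 / 0.01141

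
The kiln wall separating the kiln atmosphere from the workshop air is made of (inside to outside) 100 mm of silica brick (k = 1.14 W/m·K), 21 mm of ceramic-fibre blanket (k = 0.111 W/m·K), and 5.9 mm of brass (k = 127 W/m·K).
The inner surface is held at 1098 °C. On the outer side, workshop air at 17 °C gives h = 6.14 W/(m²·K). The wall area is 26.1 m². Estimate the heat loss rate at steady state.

Thermal resistances in series:
R_silica brick = L/(kA) = 0.1/(1.14×26.1) = 0.003361 K/W
R_ceramic-fibre blanket = L/(kA) = 0.021/(0.111×26.1) = 0.007249 K/W
R_brass = L/(kA) = 0.0059/(127×26.1) = 1.78×10^-6 K/W
R_outer film = 1/(h_o·A) = 1/(6.14×26.1) = 0.00624 K/W
R_total = 0.01685 K/W
Q = ΔT / R_total = 1081 / 0.01685

Q ≈ 64100 W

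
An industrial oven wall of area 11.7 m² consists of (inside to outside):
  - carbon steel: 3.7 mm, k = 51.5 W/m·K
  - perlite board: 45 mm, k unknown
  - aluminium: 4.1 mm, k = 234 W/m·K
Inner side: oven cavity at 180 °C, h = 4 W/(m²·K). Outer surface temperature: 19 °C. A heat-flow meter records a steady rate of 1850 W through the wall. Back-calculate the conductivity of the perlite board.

k ≈ 0.0586 W/(m·K)

Series thermal resistances:
R_inner film = 1/(h_i·A) = 1/(4×11.7) = 0.02137 K/W
R_carbon steel = L/(kA) = 0.0037/(51.5×11.7) = 6.141×10^-6 K/W
R_aluminium = L/(kA) = 0.0041/(234×11.7) = 1.498×10^-6 K/W
Sum of known resistances R_other = 0.02138 K/W
Total R = ΔT/Q = 161/1850 = 0.08703 K/W
R_perlite board = R_total − R_other = 0.06565 K/W
k = L/(R·A) = 0.045/(0.06565×11.7)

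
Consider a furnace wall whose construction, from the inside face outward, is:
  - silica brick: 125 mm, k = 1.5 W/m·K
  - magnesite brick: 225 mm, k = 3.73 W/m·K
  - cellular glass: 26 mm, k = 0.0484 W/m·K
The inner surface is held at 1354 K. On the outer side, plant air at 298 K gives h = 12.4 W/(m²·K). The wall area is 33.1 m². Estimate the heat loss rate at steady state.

Q ≈ 45900 W

Series thermal resistances:
R_silica brick = L/(kA) = 0.125/(1.5×33.1) = 0.002518 K/W
R_magnesite brick = L/(kA) = 0.225/(3.73×33.1) = 0.001822 K/W
R_cellular glass = L/(kA) = 0.026/(0.0484×33.1) = 0.01623 K/W
R_outer film = 1/(h_o·A) = 1/(12.4×33.1) = 0.002436 K/W
R_total = 0.02301 K/W
Q = ΔT / R_total = 1056 / 0.02301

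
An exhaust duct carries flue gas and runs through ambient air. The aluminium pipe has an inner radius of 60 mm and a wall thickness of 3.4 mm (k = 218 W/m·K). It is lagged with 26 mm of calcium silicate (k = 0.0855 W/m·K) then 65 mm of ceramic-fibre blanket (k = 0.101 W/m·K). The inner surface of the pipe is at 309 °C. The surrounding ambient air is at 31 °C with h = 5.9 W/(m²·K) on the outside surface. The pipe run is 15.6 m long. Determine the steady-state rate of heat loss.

Cylindrical conduction, so R = ln(r₂/r₁)/(2πkL) per layer, in series:
R_aluminium pipe wall = ln(63.4/60)/(2π×218×15.6) = 2.58×10^-6 K/W
R_calcium silicate = ln(89.4/63.4)/(2π×0.0855×15.6) = 0.04101 K/W
R_ceramic-fibre blanket = ln(154.4/89.4)/(2π×0.101×15.6) = 0.0552 K/W
R_outer film = 1/(h_o·2πr_oL) = 1/(5.9×2π×0.1544×15.6) = 0.0112 K/W
R_total = 0.1074 K/W
Q = ΔT/R_total = 278/0.1074

Q ≈ 2590 W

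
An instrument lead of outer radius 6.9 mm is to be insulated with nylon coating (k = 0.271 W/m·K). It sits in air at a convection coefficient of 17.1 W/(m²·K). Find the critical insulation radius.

For a cylinder r_cr = k/h = 0.271/17.1
r_cr = 15.8 mm; since the bare radius (6.9 mm) is below r_cr, adding a thin layer of insulation will *increase* heat loss.

r_cr ≈ 15.8 mm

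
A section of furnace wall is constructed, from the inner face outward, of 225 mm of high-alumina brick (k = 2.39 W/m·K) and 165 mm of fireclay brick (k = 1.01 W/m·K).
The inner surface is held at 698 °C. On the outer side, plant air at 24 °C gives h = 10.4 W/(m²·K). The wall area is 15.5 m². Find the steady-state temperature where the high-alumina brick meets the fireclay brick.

Treating each layer as a thermal resistance in series:
R_high-alumina brick = L/(kA) = 0.225/(2.39×15.5) = 0.006074 K/W
R_fireclay brick = L/(kA) = 0.165/(1.01×15.5) = 0.01054 K/W
R_outer film = 1/(h_o·A) = 1/(10.4×15.5) = 0.006203 K/W
R_total = 0.02282 K/W;  Q = ΔT/R_total = 674/0.02282 = 29540 W
T_interface = T_inner − Q·ΣR(inner→interface) = 698 − 29500×0.006074

T ≈ 519 °C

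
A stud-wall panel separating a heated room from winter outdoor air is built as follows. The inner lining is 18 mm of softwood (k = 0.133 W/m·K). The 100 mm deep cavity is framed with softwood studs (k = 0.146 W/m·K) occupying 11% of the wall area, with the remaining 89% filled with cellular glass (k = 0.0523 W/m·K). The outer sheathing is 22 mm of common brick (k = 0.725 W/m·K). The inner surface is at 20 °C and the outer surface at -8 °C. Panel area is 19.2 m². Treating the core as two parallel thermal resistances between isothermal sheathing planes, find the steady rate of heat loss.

Sheathing layers in series; stud and cavity paths in parallel between them.
R_inner = 0.018/(0.133×19.2) = 0.007049 K/W
R_stud  = 0.1/(0.146×0.11×19.2) = 0.3243 K/W
R_cav   = 0.1/(0.0523×0.89×19.2) = 0.1119 K/W
1/R_core = 1/R_stud + 1/R_cav → R_core = 0.08319 K/W
R_outer = 0.022/(0.725×19.2) = 0.00158 K/W
R_total = 0.09182 K/W
Q = ΔT/R_total = 28/0.09182

Q ≈ 305 W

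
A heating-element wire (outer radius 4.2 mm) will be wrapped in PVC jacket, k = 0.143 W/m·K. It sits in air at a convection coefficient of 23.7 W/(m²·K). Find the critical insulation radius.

r_cr ≈ 6.03 mm

For a cylinder r_cr = k/h = 0.143/23.7
r_cr = 6.03 mm; since the bare radius (4.2 mm) is below r_cr, adding a thin layer of insulation will *increase* heat loss.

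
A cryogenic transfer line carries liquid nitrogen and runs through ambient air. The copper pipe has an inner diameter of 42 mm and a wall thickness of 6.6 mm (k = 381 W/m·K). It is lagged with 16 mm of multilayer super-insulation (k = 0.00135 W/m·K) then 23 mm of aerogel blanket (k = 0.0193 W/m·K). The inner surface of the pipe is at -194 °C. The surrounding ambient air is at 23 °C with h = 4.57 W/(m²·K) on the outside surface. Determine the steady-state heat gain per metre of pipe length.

For a radial system each layer contributes R = ln(r_out/r_in)/(2πkL); films add R = 1/(hA).
R_copper pipe wall = ln(27.6/21)/(2π×381×1) = 1.142×10^-4 K/W
R_multilayer super-insulation = ln(43.6/27.6)/(2π×0.00135×1) = 53.91 K/W
R_aerogel blanket = ln(66.6/43.6)/(2π×0.0193×1) = 3.494 K/W
R_outer film = 1/(h_o·2πr_oL) = 1/(4.57×2π×0.0666×1) = 0.5229 K/W
R_total = 57.92 K/W
Q = ΔT/R_total = 217/57.92

q′ ≈ 3.75 W/m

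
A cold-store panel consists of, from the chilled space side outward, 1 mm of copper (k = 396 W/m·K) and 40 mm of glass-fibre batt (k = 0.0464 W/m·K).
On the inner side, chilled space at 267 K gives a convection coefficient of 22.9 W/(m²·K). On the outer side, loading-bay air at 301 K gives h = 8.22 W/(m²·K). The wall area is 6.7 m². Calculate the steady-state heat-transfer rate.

Model the wall as resistances in series:
R_inner film = 1/(h_i·A) = 1/(22.9×6.7) = 0.006518 K/W
R_copper = L/(kA) = 0.001/(396×6.7) = 3.769×10^-7 K/W
R_glass-fibre batt = L/(kA) = 0.04/(0.0464×6.7) = 0.1287 K/W
R_outer film = 1/(h_o·A) = 1/(8.22×6.7) = 0.01816 K/W
R_total = 0.1533 K/W
Q = ΔT / R_total = 34 / 0.1533

Q ≈ 222 W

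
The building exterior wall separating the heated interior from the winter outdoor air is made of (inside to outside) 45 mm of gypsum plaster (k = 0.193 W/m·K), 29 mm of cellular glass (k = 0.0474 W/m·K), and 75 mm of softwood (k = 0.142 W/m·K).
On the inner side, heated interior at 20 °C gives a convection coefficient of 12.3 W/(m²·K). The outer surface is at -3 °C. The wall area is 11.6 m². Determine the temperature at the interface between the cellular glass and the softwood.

T ≈ 5.35 °C

Model the wall as resistances in series:
R_inner film = 1/(h_i·A) = 1/(12.3×11.6) = 0.007009 K/W
R_gypsum plaster = L/(kA) = 0.045/(0.193×11.6) = 0.0201 K/W
R_cellular glass = L/(kA) = 0.029/(0.0474×11.6) = 0.05274 K/W
R_softwood = L/(kA) = 0.075/(0.142×11.6) = 0.04553 K/W
R_total = 0.1254 K/W;  Q = ΔT/R_total = 23/0.1254 = 183.4 W
T_interface = T_inner − Q·ΣR(inner→interface) = 20 − 183×0.07985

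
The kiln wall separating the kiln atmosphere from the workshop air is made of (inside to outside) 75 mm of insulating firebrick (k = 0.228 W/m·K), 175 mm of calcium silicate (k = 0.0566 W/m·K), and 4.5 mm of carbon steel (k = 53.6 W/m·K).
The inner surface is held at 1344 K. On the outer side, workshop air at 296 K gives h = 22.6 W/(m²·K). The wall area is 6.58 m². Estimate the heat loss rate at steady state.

Q ≈ 1990 W

Series thermal resistances:
R_insulating firebrick = L/(kA) = 0.075/(0.228×6.58) = 0.04999 K/W
R_calcium silicate = L/(kA) = 0.175/(0.0566×6.58) = 0.4699 K/W
R_carbon steel = L/(kA) = 0.0045/(53.6×6.58) = 1.276×10^-5 K/W
R_outer film = 1/(h_o·A) = 1/(22.6×6.58) = 0.006725 K/W
R_total = 0.5266 K/W
Q = ΔT / R_total = 1048 / 0.5266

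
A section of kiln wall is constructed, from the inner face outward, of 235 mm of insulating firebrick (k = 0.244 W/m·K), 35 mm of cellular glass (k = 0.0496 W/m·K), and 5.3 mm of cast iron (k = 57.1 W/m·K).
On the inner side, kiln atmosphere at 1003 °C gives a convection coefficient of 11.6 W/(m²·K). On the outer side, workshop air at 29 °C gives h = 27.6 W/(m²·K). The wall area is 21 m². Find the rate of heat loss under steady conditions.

Using the resistance-network approach (series):
R_inner film = 1/(h_i·A) = 1/(11.6×21) = 0.004105 K/W
R_insulating firebrick = L/(kA) = 0.235/(0.244×21) = 0.04586 K/W
R_cellular glass = L/(kA) = 0.035/(0.0496×21) = 0.0336 K/W
R_cast iron = L/(kA) = 0.0053/(57.1×21) = 4.42×10^-6 K/W
R_outer film = 1/(h_o·A) = 1/(27.6×21) = 0.001725 K/W
R_total = 0.0853 K/W
Q = ΔT / R_total = 974 / 0.0853

Q ≈ 11400 W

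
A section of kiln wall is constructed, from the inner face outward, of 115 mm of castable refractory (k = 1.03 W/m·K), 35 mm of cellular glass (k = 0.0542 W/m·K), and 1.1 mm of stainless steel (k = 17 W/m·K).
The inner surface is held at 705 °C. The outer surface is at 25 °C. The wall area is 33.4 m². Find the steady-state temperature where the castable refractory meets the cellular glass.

Thermal resistances in series:
R_castable refractory = L/(kA) = 0.115/(1.03×33.4) = 0.003343 K/W
R_cellular glass = L/(kA) = 0.035/(0.0542×33.4) = 0.01933 K/W
R_stainless steel = L/(kA) = 0.0011/(17×33.4) = 1.937×10^-6 K/W
R_total = 0.02268 K/W;  Q = ΔT/R_total = 680/0.02268 = 29980 W
T_interface = T_inner − Q·ΣR(inner→interface) = 705 − 30000×0.003343

T ≈ 605 °C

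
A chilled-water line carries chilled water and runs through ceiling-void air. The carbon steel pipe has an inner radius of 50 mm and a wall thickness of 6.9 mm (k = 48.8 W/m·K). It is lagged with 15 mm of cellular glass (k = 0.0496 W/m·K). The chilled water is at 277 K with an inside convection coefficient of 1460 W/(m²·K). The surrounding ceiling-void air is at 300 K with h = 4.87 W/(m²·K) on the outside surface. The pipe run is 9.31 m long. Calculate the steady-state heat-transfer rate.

Treating each annulus and film as a series resistance:
R_inner film = 1/(h_i·2πr₁L) = 1/(1460×2π×0.05×9.31) = 2.342×10^-4 K/W
R_carbon steel pipe wall = ln(56.9/50)/(2π×48.8×9.31) = 4.529×10^-5 K/W
R_cellular glass = ln(71.9/56.9)/(2π×0.0496×9.31) = 0.08064 K/W
R_outer film = 1/(h_o·2πr_oL) = 1/(4.87×2π×0.0719×9.31) = 0.04882 K/W
R_total = 0.1297 K/W
Q = ΔT/R_total = 23/0.1297

Q ≈ 177 W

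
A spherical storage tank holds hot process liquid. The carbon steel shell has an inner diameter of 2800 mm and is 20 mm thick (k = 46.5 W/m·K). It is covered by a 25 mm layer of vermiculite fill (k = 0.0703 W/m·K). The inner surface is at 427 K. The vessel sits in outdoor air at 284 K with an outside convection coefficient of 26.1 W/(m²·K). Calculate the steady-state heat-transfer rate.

Radial (spherical) resistances in series:
R_carbon steel shell = (1/1.4 − 1/1.42)/(4π×46.5) = 1.722×10^-5 K/W
R_vermiculite fill = (1/1.42 − 1/1.445)/(4π×0.0703) = 0.01379 K/W
R_outer film = 1/(h·4πr_o²) = 1/(26.1×4π×1.445²) = 0.00146 K/W
R_total = 0.01527 K/W
Q = ΔT/R_total = 143/0.01527

Q ≈ 9370 W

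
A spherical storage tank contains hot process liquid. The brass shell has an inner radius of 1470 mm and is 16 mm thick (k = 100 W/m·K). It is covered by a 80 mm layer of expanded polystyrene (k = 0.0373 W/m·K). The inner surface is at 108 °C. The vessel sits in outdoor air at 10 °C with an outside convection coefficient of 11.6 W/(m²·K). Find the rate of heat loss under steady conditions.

Q ≈ 1290 W

For a spherical shell R = (1/r₁ − 1/r₂)/(4πk); film R = 1/(h·4πr²). In series:
R_brass shell = (1/1.47 − 1/1.486)/(4π×100) = 5.829×10^-6 K/W
R_expanded polystyrene = (1/1.486 − 1/1.566)/(4π×0.0373) = 0.07334 K/W
R_outer film = 1/(h·4πr_o²) = 1/(11.6×4π×1.566²) = 0.002797 K/W
R_total = 0.07615 K/W
Q = ΔT/R_total = 98/0.07615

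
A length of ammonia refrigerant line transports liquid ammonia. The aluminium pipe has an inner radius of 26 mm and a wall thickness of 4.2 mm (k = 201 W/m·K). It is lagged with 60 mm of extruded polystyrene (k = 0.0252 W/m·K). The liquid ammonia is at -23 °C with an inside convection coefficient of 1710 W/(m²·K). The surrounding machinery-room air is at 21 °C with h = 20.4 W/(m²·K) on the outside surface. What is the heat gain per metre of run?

Treating each annulus and film as a series resistance:
R_inner film = 1/(h_i·2πr₁L) = 1/(1710×2π×0.026×1) = 0.00358 K/W
R_aluminium pipe wall = ln(30.2/26)/(2π×201×1) = 1.186×10^-4 K/W
R_extruded polystyrene = ln(90.2/30.2)/(2π×0.0252×1) = 6.911 K/W
R_outer film = 1/(h_o·2πr_oL) = 1/(20.4×2π×0.0902×1) = 0.08649 K/W
R_total = 7.001 K/W
Q = ΔT/R_total = 44/7.001

q′ ≈ 6.29 W/m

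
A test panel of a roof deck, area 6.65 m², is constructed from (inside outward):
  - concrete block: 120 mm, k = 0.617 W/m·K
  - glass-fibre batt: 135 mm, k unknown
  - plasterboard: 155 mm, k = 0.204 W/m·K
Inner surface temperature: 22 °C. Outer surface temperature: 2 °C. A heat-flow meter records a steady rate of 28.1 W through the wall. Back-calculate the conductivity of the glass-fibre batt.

k ≈ 0.0357 W/(m·K)

Model the wall as resistances in series:
R_concrete block = L/(kA) = 0.12/(0.617×6.65) = 0.02925 K/W
R_plasterboard = L/(kA) = 0.155/(0.204×6.65) = 0.1143 K/W
Sum of known resistances R_other = 0.1435 K/W
Total R = ΔT/Q = 20/28.1 = 0.7117 K/W
R_glass-fibre batt = R_total − R_other = 0.5682 K/W
k = L/(R·A) = 0.135/(0.5682×6.65)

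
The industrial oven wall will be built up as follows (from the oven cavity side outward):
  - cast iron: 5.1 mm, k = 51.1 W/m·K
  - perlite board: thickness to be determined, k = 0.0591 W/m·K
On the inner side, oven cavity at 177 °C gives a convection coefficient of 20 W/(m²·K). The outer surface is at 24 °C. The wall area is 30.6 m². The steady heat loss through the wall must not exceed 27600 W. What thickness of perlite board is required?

L ≈ 7.06 mm

Thermal resistances in series:
R_inner film = 1/(h_i·A) = 1/(20×30.6) = 0.001634 K/W
R_cast iron = L/(kA) = 0.0051/(51.1×30.6) = 3.262×10^-6 K/W
Sum of the known resistances R_other = 0.001637 K/W
Required total resistance R_tot = ΔT/Q_allow = 153/27600 = 0.005543 K/W
R_perlite board = R_tot − R_other = 0.003906 K/W
L = R·k·A = 0.003906×0.0591×30.6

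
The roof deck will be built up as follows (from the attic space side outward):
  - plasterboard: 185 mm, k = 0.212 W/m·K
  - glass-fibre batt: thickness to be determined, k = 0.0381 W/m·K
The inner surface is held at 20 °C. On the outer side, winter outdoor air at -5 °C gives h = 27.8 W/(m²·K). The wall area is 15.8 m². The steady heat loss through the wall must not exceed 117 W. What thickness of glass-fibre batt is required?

Model the wall as resistances in series:
R_plasterboard = L/(kA) = 0.185/(0.212×15.8) = 0.05523 K/W
R_outer film = 1/(h_o·A) = 1/(27.8×15.8) = 0.002277 K/W
Sum of the known resistances R_other = 0.05751 K/W
Required total resistance R_tot = ΔT/Q_allow = 25/117 = 0.2137 K/W
R_glass-fibre batt = R_tot − R_other = 0.1562 K/W
L = R·k·A = 0.1562×0.0381×15.8

L ≈ 94 mm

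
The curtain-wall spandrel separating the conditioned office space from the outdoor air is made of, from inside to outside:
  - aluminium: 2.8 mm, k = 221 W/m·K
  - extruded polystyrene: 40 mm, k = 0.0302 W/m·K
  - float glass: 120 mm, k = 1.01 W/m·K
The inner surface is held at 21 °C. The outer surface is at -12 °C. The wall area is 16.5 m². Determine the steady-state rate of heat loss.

Q ≈ 377 W

Treating each layer as a thermal resistance in series:
R_aluminium = L/(kA) = 0.0028/(221×16.5) = 7.679×10^-7 K/W
R_extruded polystyrene = L/(kA) = 0.04/(0.0302×16.5) = 0.08027 K/W
R_float glass = L/(kA) = 0.12/(1.01×16.5) = 0.007201 K/W
R_total = 0.08747 K/W
Q = ΔT / R_total = 33 / 0.08747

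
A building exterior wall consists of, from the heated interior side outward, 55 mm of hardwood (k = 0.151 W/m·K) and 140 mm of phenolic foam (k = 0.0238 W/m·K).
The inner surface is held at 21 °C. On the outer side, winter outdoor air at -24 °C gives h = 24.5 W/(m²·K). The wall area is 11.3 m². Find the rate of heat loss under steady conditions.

Model the wall as resistances in series:
R_hardwood = L/(kA) = 0.055/(0.151×11.3) = 0.03223 K/W
R_phenolic foam = L/(kA) = 0.14/(0.0238×11.3) = 0.5206 K/W
R_outer film = 1/(h_o·A) = 1/(24.5×11.3) = 0.003612 K/W
R_total = 0.5564 K/W
Q = ΔT / R_total = 45 / 0.5564

Q ≈ 80.9 W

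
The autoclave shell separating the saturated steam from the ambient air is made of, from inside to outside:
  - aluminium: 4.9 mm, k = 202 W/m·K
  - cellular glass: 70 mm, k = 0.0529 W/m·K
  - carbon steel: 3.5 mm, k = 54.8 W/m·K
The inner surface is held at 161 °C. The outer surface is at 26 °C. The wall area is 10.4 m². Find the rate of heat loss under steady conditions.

Q ≈ 1060 W

Model the wall as resistances in series:
R_aluminium = L/(kA) = 0.0049/(202×10.4) = 2.332×10^-6 K/W
R_cellular glass = L/(kA) = 0.07/(0.0529×10.4) = 0.1272 K/W
R_carbon steel = L/(kA) = 0.0035/(54.8×10.4) = 6.141×10^-6 K/W
R_total = 0.1272 K/W
Q = ΔT / R_total = 135 / 0.1272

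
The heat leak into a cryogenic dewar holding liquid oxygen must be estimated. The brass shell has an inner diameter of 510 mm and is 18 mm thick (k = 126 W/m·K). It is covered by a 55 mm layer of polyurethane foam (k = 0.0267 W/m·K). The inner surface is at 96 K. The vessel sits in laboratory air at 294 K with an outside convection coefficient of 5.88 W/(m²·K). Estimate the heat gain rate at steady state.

Q ≈ 101 W

Each spherical layer contributes R = (1/r_i − 1/r_o)/(4πk):
R_brass shell = (1/0.255 − 1/0.273)/(4π×126) = 1.633×10^-4 K/W
R_polyurethane foam = (1/0.273 − 1/0.328)/(4π×0.0267) = 1.831 K/W
R_outer film = 1/(h·4πr_o²) = 1/(5.88×4π×0.328²) = 0.1258 K/W
R_total = 1.957 K/W
Q = ΔT/R_total = 198/1.957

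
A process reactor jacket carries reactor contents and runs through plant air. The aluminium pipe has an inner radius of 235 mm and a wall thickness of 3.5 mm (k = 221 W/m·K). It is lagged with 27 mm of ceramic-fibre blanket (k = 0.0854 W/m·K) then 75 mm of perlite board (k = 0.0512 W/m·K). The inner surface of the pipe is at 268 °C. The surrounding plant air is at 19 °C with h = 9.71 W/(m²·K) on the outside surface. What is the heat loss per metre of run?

Per-layer cylindrical resistances, series-summed:
R_aluminium pipe wall = ln(238.5/235)/(2π×221×1) = 1.065×10^-5 K/W
R_ceramic-fibre blanket = ln(265.5/238.5)/(2π×0.0854×1) = 0.1999 K/W
R_perlite board = ln(340.5/265.5)/(2π×0.0512×1) = 0.7734 K/W
R_outer film = 1/(h_o·2πr_oL) = 1/(9.71×2π×0.3405×1) = 0.04814 K/W
R_total = 1.021 K/W
Q = ΔT/R_total = 249/1.021

q′ ≈ 244 W/m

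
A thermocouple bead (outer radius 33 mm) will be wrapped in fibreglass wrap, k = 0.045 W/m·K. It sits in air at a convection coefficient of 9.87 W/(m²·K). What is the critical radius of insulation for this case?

r_cr ≈ 9.12 mm

For a sphere r_cr = 2k/h = 2×0.045/9.87
r_cr = 9.12 mm; since the bare radius (33 mm) is above r_cr, any added insulation will reduce heat loss.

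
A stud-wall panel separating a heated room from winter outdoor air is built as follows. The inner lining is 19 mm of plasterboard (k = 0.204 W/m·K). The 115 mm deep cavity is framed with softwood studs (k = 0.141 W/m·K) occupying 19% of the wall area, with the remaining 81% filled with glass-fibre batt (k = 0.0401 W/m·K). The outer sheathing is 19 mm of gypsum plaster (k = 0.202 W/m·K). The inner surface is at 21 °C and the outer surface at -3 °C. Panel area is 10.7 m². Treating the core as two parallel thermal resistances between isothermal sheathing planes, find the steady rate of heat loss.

Q ≈ 121 W

Sheathing layers in series; stud and cavity paths in parallel between them.
R_inner = 0.019/(0.204×10.7) = 0.008704 K/W
R_stud  = 0.115/(0.141×0.19×10.7) = 0.4012 K/W
R_cav   = 0.115/(0.0401×0.81×10.7) = 0.3309 K/W
1/R_core = 1/R_stud + 1/R_cav → R_core = 0.1813 K/W
R_outer = 0.019/(0.202×10.7) = 0.008791 K/W
R_total = 0.1988 K/W
Q = ΔT/R_total = 24/0.1988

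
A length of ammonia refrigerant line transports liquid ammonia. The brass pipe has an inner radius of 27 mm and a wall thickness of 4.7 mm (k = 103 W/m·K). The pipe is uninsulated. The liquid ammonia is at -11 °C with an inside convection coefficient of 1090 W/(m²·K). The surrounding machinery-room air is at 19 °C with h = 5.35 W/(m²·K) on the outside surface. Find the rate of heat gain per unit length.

q′ ≈ 31.8 W/m

Cylindrical conduction, so R = ln(r₂/r₁)/(2πkL) per layer, in series:
R_inner film = 1/(h_i·2πr₁L) = 1/(1090×2π×0.027×1) = 0.005408 K/W
R_brass pipe wall = ln(31.7/27)/(2π×103×1) = 2.48×10^-4 K/W
R_outer film = 1/(h_o·2πr_oL) = 1/(5.35×2π×0.0317×1) = 0.9384 K/W
R_total = 0.9441 K/W
Q = ΔT/R_total = 30/0.9441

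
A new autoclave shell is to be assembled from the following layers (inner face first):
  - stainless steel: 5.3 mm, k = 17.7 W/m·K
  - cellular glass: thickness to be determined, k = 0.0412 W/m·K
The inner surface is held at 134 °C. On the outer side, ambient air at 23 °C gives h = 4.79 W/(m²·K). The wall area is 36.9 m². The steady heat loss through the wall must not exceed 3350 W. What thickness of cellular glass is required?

Model the wall as resistances in series:
R_stainless steel = L/(kA) = 0.0053/(17.7×36.9) = 8.115×10^-6 K/W
R_outer film = 1/(h_o·A) = 1/(4.79×36.9) = 0.005658 K/W
Sum of the known resistances R_other = 0.005666 K/W
Required total resistance R_tot = ΔT/Q_allow = 111/3350 = 0.03313 K/W
R_cellular glass = R_tot − R_other = 0.02747 K/W
L = R·k·A = 0.02747×0.0412×36.9

L ≈ 41.8 mm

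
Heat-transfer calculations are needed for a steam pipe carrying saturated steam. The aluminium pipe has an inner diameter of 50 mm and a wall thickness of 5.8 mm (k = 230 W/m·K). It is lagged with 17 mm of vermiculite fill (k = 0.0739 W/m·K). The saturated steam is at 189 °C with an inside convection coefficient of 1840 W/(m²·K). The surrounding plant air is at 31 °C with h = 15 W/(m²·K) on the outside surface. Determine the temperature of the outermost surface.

T ≈ 60.9 °C

For a radial system each layer contributes R = ln(r_out/r_in)/(2πkL); films add R = 1/(hA).
R_inner film = 1/(h_i·2πr₁L) = 1/(1840×2π×0.025×1) = 0.00346 K/W
R_aluminium pipe wall = ln(30.8/25)/(2π×230×1) = 1.444×10^-4 K/W
R_vermiculite fill = ln(47.8/30.8)/(2π×0.0739×1) = 0.9466 K/W
R_outer film = 1/(h_o·2πr_oL) = 1/(15×2π×0.0478×1) = 0.222 K/W
R_total = 1.172 K/W
Q = ΔT/R_total = 158/1.172
Q = 135 W/m
T_interface = T_inner − Q·ΣR(inner→interface) = 189 − 135×0.9502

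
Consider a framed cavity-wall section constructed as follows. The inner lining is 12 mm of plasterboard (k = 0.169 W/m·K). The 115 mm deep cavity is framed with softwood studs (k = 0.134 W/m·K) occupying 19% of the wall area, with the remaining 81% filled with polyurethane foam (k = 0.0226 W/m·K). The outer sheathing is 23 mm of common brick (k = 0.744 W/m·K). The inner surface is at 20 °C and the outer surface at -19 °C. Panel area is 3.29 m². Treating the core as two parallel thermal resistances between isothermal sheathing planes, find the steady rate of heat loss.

Sheathing layers in series; stud and cavity paths in parallel between them.
R_inner = 0.012/(0.169×3.29) = 0.02158 K/W
R_stud  = 0.115/(0.134×0.19×3.29) = 1.373 K/W
R_cav   = 0.115/(0.0226×0.81×3.29) = 1.909 K/W
1/R_core = 1/R_stud + 1/R_cav → R_core = 0.7987 K/W
R_outer = 0.023/(0.744×3.29) = 0.009396 K/W
R_total = 0.8296 K/W
Q = ΔT/R_total = 39/0.8296

Q ≈ 47 W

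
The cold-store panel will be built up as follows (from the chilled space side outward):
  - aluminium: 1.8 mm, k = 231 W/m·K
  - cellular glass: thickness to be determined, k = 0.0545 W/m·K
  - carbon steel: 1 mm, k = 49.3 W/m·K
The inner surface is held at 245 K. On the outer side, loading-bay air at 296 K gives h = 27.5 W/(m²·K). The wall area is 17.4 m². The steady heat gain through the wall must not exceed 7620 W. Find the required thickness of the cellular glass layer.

Thermal resistances in series:
R_aluminium = L/(kA) = 0.0018/(231×17.4) = 4.478×10^-7 K/W
R_carbon steel = L/(kA) = 0.001/(49.3×17.4) = 1.166×10^-6 K/W
R_outer film = 1/(h_o·A) = 1/(27.5×17.4) = 0.00209 K/W
Sum of the known resistances R_other = 0.002091 K/W
Required total resistance R_tot = ΔT/Q_allow = 51/7620 = 0.006693 K/W
R_cellular glass = R_tot − R_other = 0.004601 K/W
L = R·k·A = 0.004601×0.0545×17.4

L ≈ 4.36 mm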